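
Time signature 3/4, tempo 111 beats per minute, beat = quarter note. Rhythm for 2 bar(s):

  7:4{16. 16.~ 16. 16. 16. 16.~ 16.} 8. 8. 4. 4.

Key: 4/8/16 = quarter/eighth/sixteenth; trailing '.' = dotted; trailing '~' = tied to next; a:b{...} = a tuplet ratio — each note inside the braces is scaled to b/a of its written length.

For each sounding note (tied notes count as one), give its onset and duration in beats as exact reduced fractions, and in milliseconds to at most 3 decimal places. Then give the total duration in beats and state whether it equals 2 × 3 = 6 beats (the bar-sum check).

1) 0.0ms=0b +115.83ms=3/14b
2) 115.83ms=3/14b +231.66ms=3/7b
3) 347.49ms=9/14b +115.83ms=3/14b
4) 463.32ms=6/7b +115.83ms=3/14b
5) 579.151ms=15/14b +231.66ms=3/7b
6) 810.811ms=3/2b +405.405ms=3/4b
7) 1216.216ms=9/4b +405.405ms=3/4b
8) 1621.622ms=3b +810.811ms=3/2b
9) 2432.432ms=9/2b +810.811ms=3/2b
Σ=6b of 6 (111bpm 3/4) — PASS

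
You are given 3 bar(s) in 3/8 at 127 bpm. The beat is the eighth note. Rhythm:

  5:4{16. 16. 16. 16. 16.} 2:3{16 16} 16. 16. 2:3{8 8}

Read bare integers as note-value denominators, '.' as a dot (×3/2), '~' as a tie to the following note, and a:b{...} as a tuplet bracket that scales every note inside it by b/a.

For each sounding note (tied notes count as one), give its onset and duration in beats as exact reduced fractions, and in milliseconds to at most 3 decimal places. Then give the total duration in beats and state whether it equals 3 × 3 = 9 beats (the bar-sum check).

1) 0.0ms=0b +283.465ms=3/5b
2) 283.465ms=3/5b +283.465ms=3/5b
3) 566.929ms=6/5b +283.465ms=3/5b
4) 850.394ms=9/5b +283.465ms=3/5b
5) 1133.858ms=12/5b +283.465ms=3/5b
6) 1417.323ms=3b +354.331ms=3/4b
7) 1771.654ms=15/4b +354.331ms=3/4b
8) 2125.984ms=9/2b +354.331ms=3/4b
9) 2480.315ms=21/4b +354.331ms=3/4b
10) 2834.646ms=6b +708.661ms=3/2b
11) 3543.307ms=15/2b +708.661ms=3/2b
Σ=9b of 9 (127bpm 3/8) — PASS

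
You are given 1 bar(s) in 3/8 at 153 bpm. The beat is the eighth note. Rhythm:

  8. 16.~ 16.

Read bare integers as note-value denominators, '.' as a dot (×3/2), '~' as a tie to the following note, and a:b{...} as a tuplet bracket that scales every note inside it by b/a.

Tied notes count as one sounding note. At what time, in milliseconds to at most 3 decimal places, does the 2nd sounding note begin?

note 2 onset = 3/2b = 588.235ms

1. 0.0ms @ 0 + 588.235ms (3/2)
2. 588.235ms @ 3/2 + 588.235ms (3/2)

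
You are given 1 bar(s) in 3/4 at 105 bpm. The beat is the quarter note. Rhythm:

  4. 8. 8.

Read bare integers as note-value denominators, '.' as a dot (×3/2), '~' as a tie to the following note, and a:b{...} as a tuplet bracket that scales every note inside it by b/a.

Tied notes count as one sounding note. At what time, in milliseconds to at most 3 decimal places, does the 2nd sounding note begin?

note 2 onset = 3/2b = 857.143ms

1. 0.0ms @ 0 + 857.143ms (3/2)
2. 857.143ms @ 3/2 + 428.571ms (3/4)
3. 1285.714ms @ 9/4 + 428.571ms (3/4)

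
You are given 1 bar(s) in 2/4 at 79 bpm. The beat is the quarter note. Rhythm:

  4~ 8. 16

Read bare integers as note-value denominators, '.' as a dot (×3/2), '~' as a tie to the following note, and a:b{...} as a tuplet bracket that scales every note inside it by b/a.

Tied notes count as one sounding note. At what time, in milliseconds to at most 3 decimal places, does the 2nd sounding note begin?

note 2 onset = 7/4b = 1329.114ms

1. 0.0ms @ 0 + 1329.114ms (7/4)
2. 1329.114ms @ 7/4 + 189.873ms (1/4)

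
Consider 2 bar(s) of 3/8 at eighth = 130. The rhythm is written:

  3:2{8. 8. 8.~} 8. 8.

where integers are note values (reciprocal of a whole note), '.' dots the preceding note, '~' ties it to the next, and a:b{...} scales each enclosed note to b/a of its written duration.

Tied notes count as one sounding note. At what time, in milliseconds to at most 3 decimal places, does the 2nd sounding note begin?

note 2 onset = 1b = 461.538ms

1. 0.0ms @ 0 + 461.538ms (1)
2. 461.538ms @ 1 + 461.538ms (1)
3. 923.077ms @ 2 + 1153.846ms (5/2)
4. 2076.923ms @ 9/2 + 692.308ms (3/2)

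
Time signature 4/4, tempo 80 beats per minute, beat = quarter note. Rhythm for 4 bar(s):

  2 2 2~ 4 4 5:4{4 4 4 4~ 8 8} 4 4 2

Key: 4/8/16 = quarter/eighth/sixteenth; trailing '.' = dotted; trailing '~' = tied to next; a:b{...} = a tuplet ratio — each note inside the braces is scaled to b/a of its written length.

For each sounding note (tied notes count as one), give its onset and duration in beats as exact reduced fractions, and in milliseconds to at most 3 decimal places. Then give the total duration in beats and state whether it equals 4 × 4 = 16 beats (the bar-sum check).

1) 0.0ms=0b +1500.0ms=2b
2) 1500.0ms=2b +1500.0ms=2b
3) 3000.0ms=4b +2250.0ms=3b
4) 5250.0ms=7b +750.0ms=1b
5) 6000.0ms=8b +600.0ms=4/5b
6) 6600.0ms=44/5b +600.0ms=4/5b
7) 7200.0ms=48/5b +600.0ms=4/5b
8) 7800.0ms=52/5b +900.0ms=6/5b
9) 8700.0ms=58/5b +300.0ms=2/5b
10) 9000.0ms=12b +750.0ms=1b
11) 9750.0ms=13b +750.0ms=1b
12) 10500.0ms=14b +1500.0ms=2b
Σ=16b of 16 (80bpm 4/4) — PASS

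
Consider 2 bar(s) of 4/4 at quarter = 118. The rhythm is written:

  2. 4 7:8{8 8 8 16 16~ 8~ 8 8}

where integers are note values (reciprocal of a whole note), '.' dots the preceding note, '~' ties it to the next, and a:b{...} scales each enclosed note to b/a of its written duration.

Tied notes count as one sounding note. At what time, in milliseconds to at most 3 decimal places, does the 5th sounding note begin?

1. 0.0ms @ 0 + 1525.424ms (3)
2. 1525.424ms @ 3 + 508.475ms (1)
3. 2033.898ms @ 4 + 290.557ms (4/7)
4. 2324.455ms @ 32/7 + 290.557ms (4/7)
5. 2615.012ms @ 36/7 + 290.557ms (4/7)
6. 2905.569ms @ 40/7 + 145.278ms (2/7)
7. 3050.847ms @ 6 + 726.392ms (10/7)
8. 3777.24ms @ 52/7 + 290.557ms (4/7)

note 5 onset = 36/7b = 2615.012ms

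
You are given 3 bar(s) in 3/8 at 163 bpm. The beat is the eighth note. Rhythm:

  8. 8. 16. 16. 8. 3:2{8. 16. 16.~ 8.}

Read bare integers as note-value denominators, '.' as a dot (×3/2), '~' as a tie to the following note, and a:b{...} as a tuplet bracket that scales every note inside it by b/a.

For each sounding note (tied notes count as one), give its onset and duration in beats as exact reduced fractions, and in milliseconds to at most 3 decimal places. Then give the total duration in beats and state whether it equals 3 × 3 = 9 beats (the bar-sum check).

1) 0.0ms=0b +552.147ms=3/2b
2) 552.147ms=3/2b +552.147ms=3/2b
3) 1104.294ms=3b +276.074ms=3/4b
4) 1380.368ms=15/4b +276.074ms=3/4b
5) 1656.442ms=9/2b +552.147ms=3/2b
6) 2208.589ms=6b +368.098ms=1b
7) 2576.687ms=7b +184.049ms=1/2b
8) 2760.736ms=15/2b +552.147ms=3/2b
Σ=9b of 9 (163bpm 3/8) — PASS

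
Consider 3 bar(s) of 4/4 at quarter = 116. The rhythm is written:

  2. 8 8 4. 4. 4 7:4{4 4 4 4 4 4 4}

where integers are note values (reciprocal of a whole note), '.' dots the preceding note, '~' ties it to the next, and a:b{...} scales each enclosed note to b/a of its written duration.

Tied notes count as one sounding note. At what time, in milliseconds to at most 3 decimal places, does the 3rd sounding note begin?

1. 0.0ms @ 0 + 1551.724ms (3)
2. 1551.724ms @ 3 + 258.621ms (1/2)
3. 1810.345ms @ 7/2 + 258.621ms (1/2)
4. 2068.966ms @ 4 + 775.862ms (3/2)
5. 2844.828ms @ 11/2 + 775.862ms (3/2)
6. 3620.69ms @ 7 + 517.241ms (1)
7. 4137.931ms @ 8 + 295.567ms (4/7)
8. 4433.498ms @ 60/7 + 295.567ms (4/7)
9. 4729.064ms @ 64/7 + 295.567ms (4/7)
10. 5024.631ms @ 68/7 + 295.567ms (4/7)
11. 5320.197ms @ 72/7 + 295.567ms (4/7)
12. 5615.764ms @ 76/7 + 295.567ms (4/7)
13. 5911.33ms @ 80/7 + 295.567ms (4/7)

note 3 onset = 7/2b = 1810.345ms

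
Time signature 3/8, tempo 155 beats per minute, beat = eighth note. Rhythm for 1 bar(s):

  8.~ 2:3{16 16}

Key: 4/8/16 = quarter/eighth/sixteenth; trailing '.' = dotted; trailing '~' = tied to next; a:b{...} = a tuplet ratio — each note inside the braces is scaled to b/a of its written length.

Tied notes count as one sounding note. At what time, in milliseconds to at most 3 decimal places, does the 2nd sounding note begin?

note 2 onset = 9/4b = 870.968ms

1. 0.0ms @ 0 + 870.968ms (9/4)
2. 870.968ms @ 9/4 + 290.323ms (3/4)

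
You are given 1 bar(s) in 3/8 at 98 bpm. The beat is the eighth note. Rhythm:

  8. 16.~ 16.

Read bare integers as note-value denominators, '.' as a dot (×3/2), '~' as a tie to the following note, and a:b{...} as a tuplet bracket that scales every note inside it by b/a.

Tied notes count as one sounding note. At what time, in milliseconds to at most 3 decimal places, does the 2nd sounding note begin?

1. 0.0ms @ 0 + 918.367ms (3/2)
2. 918.367ms @ 3/2 + 918.367ms (3/2)

note 2 onset = 3/2b = 918.367ms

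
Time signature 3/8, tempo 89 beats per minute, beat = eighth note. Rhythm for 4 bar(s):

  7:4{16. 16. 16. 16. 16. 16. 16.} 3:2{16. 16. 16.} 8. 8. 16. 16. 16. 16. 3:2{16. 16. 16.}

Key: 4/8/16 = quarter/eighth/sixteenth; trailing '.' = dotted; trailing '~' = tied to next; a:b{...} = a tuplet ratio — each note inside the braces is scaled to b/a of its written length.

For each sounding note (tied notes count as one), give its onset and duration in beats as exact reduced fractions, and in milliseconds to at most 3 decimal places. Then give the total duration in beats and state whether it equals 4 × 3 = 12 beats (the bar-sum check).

1) 0.0ms=0b +288.925ms=3/7b
2) 288.925ms=3/7b +288.925ms=3/7b
3) 577.849ms=6/7b +288.925ms=3/7b
4) 866.774ms=9/7b +288.925ms=3/7b
5) 1155.698ms=12/7b +288.925ms=3/7b
6) 1444.623ms=15/7b +288.925ms=3/7b
7) 1733.547ms=18/7b +288.925ms=3/7b
8) 2022.472ms=3b +337.079ms=1/2b
9) 2359.551ms=7/2b +337.079ms=1/2b
10) 2696.629ms=4b +337.079ms=1/2b
11) 3033.708ms=9/2b +1011.236ms=3/2b
12) 4044.944ms=6b +1011.236ms=3/2b
13) 5056.18ms=15/2b +505.618ms=3/4b
14) 5561.798ms=33/4b +505.618ms=3/4b
15) 6067.416ms=9b +505.618ms=3/4b
16) 6573.034ms=39/4b +505.618ms=3/4b
17) 7078.652ms=21/2b +337.079ms=1/2b
18) 7415.73ms=11b +337.079ms=1/2b
19) 7752.809ms=23/2b +337.079ms=1/2b
Σ=12b of 12 (89bpm 3/8) — PASS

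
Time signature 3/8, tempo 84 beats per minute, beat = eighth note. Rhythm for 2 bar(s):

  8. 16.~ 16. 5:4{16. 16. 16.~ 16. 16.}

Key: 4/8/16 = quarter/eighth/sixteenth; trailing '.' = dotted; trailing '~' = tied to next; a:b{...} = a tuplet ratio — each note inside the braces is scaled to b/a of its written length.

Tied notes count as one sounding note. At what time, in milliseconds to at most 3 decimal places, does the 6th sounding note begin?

1. 0.0ms @ 0 + 1071.429ms (3/2)
2. 1071.429ms @ 3/2 + 1071.429ms (3/2)
3. 2142.857ms @ 3 + 428.571ms (3/5)
4. 2571.429ms @ 18/5 + 428.571ms (3/5)
5. 3000.0ms @ 21/5 + 857.143ms (6/5)
6. 3857.143ms @ 27/5 + 428.571ms (3/5)

note 6 onset = 27/5b = 3857.143ms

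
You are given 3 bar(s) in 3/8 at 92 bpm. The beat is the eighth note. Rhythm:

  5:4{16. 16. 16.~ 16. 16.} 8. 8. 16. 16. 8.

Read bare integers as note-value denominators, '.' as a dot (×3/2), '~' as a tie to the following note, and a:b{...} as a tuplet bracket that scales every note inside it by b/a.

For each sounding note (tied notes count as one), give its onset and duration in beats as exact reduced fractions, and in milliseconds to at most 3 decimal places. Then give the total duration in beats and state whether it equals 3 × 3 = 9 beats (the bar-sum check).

1) 0.0ms=0b +391.304ms=3/5b
2) 391.304ms=3/5b +391.304ms=3/5b
3) 782.609ms=6/5b +782.609ms=6/5b
4) 1565.217ms=12/5b +391.304ms=3/5b
5) 1956.522ms=3b +978.261ms=3/2b
6) 2934.783ms=9/2b +978.261ms=3/2b
7) 3913.043ms=6b +489.13ms=3/4b
8) 4402.174ms=27/4b +489.13ms=3/4b
9) 4891.304ms=15/2b +978.261ms=3/2b
Σ=9b of 9 (92bpm 3/8) — PASS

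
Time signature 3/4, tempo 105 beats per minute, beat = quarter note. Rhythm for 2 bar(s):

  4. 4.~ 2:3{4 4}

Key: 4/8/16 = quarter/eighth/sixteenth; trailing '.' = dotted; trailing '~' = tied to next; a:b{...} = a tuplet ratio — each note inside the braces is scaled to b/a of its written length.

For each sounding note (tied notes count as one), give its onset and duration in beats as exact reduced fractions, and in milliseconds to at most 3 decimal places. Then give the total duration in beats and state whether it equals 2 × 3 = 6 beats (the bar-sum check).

1) 0.0ms=0b +857.143ms=3/2b
2) 857.143ms=3/2b +1714.286ms=3b
3) 2571.429ms=9/2b +857.143ms=3/2b
Σ=6b of 6 (105bpm 3/4) — PASS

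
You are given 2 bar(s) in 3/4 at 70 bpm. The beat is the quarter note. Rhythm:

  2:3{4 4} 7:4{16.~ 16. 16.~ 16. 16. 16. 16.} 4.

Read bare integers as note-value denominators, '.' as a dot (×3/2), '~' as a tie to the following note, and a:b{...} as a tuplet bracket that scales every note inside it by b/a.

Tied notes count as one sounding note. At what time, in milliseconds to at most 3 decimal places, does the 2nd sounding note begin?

note 2 onset = 3/2b = 1285.714ms

1. 0.0ms @ 0 + 1285.714ms (3/2)
2. 1285.714ms @ 3/2 + 1285.714ms (3/2)
3. 2571.429ms @ 3 + 367.347ms (3/7)
4. 2938.776ms @ 24/7 + 367.347ms (3/7)
5. 3306.122ms @ 27/7 + 183.673ms (3/14)
6. 3489.796ms @ 57/14 + 183.673ms (3/14)
7. 3673.469ms @ 30/7 + 183.673ms (3/14)
8. 3857.143ms @ 9/2 + 1285.714ms (3/2)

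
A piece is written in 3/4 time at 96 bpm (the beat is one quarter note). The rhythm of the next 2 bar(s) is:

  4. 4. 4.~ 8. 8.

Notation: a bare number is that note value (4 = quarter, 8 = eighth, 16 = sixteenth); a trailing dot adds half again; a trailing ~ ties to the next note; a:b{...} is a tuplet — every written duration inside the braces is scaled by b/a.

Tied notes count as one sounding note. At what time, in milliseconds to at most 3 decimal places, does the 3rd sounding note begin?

note 3 onset = 3b = 1875.0ms

1. 0.0ms @ 0 + 937.5ms (3/2)
2. 937.5ms @ 3/2 + 937.5ms (3/2)
3. 1875.0ms @ 3 + 1406.25ms (9/4)
4. 3281.25ms @ 21/4 + 468.75ms (3/4)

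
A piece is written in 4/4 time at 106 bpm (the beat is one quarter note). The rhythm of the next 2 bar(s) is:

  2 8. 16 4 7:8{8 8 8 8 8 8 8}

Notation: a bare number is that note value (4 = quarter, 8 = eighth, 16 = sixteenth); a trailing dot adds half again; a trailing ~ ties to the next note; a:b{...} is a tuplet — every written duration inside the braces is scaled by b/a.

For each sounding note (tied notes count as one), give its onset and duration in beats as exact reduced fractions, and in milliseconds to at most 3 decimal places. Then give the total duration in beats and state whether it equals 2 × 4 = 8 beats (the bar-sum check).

1) 0.0ms=0b +1132.075ms=2b
2) 1132.075ms=2b +424.528ms=3/4b
3) 1556.604ms=11/4b +141.509ms=1/4b
4) 1698.113ms=3b +566.038ms=1b
5) 2264.151ms=4b +323.45ms=4/7b
6) 2587.601ms=32/7b +323.45ms=4/7b
7) 2911.051ms=36/7b +323.45ms=4/7b
8) 3234.501ms=40/7b +323.45ms=4/7b
9) 3557.951ms=44/7b +323.45ms=4/7b
10) 3881.402ms=48/7b +323.45ms=4/7b
11) 4204.852ms=52/7b +323.45ms=4/7b
Σ=8b of 8 (106bpm 4/4) — PASS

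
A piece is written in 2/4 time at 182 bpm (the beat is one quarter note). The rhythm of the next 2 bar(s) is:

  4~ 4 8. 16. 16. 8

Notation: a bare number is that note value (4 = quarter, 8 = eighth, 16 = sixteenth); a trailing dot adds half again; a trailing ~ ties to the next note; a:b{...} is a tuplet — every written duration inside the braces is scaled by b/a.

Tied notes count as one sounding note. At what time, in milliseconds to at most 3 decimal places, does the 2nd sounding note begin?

1. 0.0ms @ 0 + 659.341ms (2)
2. 659.341ms @ 2 + 247.253ms (3/4)
3. 906.593ms @ 11/4 + 123.626ms (3/8)
4. 1030.22ms @ 25/8 + 123.626ms (3/8)
5. 1153.846ms @ 7/2 + 164.835ms (1/2)

note 2 onset = 2b = 659.341ms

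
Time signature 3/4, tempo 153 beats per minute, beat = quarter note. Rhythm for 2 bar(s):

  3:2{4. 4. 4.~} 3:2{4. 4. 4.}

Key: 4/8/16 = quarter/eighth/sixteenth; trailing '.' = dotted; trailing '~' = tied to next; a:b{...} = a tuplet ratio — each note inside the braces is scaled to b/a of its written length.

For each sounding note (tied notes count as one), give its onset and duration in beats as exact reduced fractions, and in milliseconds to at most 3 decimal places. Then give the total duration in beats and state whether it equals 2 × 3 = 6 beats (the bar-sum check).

1) 0.0ms=0b +392.157ms=1b
2) 392.157ms=1b +392.157ms=1b
3) 784.314ms=2b +784.314ms=2b
4) 1568.627ms=4b +392.157ms=1b
5) 1960.784ms=5b +392.157ms=1b
Σ=6b of 6 (153bpm 3/4) — PASS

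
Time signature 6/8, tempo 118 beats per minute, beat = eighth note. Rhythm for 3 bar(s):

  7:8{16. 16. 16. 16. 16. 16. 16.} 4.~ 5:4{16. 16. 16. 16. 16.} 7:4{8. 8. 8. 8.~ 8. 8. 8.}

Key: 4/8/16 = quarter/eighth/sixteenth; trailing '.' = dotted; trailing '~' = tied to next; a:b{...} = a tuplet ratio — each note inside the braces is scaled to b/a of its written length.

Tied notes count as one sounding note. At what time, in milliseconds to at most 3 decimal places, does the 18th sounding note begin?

note 18 onset = 120/7b = 8716.707ms

1. 0.0ms @ 0 + 435.835ms (6/7)
2. 435.835ms @ 6/7 + 435.835ms (6/7)
3. 871.671ms @ 12/7 + 435.835ms (6/7)
4. 1307.506ms @ 18/7 + 435.835ms (6/7)
5. 1743.341ms @ 24/7 + 435.835ms (6/7)
6. 2179.177ms @ 30/7 + 435.835ms (6/7)
7. 2615.012ms @ 36/7 + 435.835ms (6/7)
8. 3050.847ms @ 6 + 1830.508ms (18/5)
9. 4881.356ms @ 48/5 + 305.085ms (3/5)
10. 5186.441ms @ 51/5 + 305.085ms (3/5)
11. 5491.525ms @ 54/5 + 305.085ms (3/5)
12. 5796.61ms @ 57/5 + 305.085ms (3/5)
13. 6101.695ms @ 12 + 435.835ms (6/7)
14. 6537.53ms @ 90/7 + 435.835ms (6/7)
15. 6973.366ms @ 96/7 + 435.835ms (6/7)
16. 7409.201ms @ 102/7 + 871.671ms (12/7)
17. 8280.872ms @ 114/7 + 435.835ms (6/7)
18. 8716.707ms @ 120/7 + 435.835ms (6/7)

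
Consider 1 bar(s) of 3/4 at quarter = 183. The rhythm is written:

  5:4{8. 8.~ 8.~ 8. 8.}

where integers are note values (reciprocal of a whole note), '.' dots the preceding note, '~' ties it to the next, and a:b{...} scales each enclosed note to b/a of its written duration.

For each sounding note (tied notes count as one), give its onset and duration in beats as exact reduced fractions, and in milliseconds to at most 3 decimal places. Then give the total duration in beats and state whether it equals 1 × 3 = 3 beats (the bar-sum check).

1) 0.0ms=0b +196.721ms=3/5b
2) 196.721ms=3/5b +590.164ms=9/5b
3) 786.885ms=12/5b +196.721ms=3/5b
Σ=3b of 3 (183bpm 3/4) — PASS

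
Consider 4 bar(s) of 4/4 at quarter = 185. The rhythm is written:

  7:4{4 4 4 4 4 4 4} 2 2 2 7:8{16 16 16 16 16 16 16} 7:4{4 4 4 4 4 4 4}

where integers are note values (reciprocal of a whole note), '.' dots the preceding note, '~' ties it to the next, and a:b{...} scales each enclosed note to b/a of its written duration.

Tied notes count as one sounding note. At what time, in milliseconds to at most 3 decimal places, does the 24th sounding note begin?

note 24 onset = 108/7b = 5003.861ms

1. 0.0ms @ 0 + 185.328ms (4/7)
2. 185.328ms @ 4/7 + 185.328ms (4/7)
3. 370.656ms @ 8/7 + 185.328ms (4/7)
4. 555.985ms @ 12/7 + 185.328ms (4/7)
5. 741.313ms @ 16/7 + 185.328ms (4/7)
6. 926.641ms @ 20/7 + 185.328ms (4/7)
7. 1111.969ms @ 24/7 + 185.328ms (4/7)
8. 1297.297ms @ 4 + 648.649ms (2)
9. 1945.946ms @ 6 + 648.649ms (2)
10. 2594.595ms @ 8 + 648.649ms (2)
11. 3243.243ms @ 10 + 92.664ms (2/7)
12. 3335.907ms @ 72/7 + 92.664ms (2/7)
13. 3428.571ms @ 74/7 + 92.664ms (2/7)
14. 3521.236ms @ 76/7 + 92.664ms (2/7)
15. 3613.9ms @ 78/7 + 92.664ms (2/7)
16. 3706.564ms @ 80/7 + 92.664ms (2/7)
17. 3799.228ms @ 82/7 + 92.664ms (2/7)
18. 3891.892ms @ 12 + 185.328ms (4/7)
19. 4077.22ms @ 88/7 + 185.328ms (4/7)
20. 4262.548ms @ 92/7 + 185.328ms (4/7)
21. 4447.876ms @ 96/7 + 185.328ms (4/7)
22. 4633.205ms @ 100/7 + 185.328ms (4/7)
23. 4818.533ms @ 104/7 + 185.328ms (4/7)
24. 5003.861ms @ 108/7 + 185.328ms (4/7)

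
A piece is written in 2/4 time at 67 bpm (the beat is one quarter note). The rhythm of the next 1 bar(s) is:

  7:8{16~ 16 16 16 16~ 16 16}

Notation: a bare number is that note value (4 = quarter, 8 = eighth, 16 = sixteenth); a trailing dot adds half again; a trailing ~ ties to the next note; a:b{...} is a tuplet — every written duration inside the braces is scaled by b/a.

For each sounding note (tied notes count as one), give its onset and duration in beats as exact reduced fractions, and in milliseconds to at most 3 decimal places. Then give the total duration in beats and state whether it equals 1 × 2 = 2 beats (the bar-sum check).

1) 0.0ms=0b +511.727ms=4/7b
2) 511.727ms=4/7b +255.864ms=2/7b
3) 767.591ms=6/7b +255.864ms=2/7b
4) 1023.454ms=8/7b +511.727ms=4/7b
5) 1535.181ms=12/7b +255.864ms=2/7b
Σ=2b of 2 (67bpm 2/4) — PASS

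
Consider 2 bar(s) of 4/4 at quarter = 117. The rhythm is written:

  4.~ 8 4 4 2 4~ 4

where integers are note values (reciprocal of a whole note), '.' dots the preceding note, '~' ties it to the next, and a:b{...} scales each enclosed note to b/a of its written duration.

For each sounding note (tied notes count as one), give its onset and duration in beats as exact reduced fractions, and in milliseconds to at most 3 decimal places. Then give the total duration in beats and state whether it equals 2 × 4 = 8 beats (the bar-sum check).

1) 0.0ms=0b +1025.641ms=2b
2) 1025.641ms=2b +512.821ms=1b
3) 1538.462ms=3b +512.821ms=1b
4) 2051.282ms=4b +1025.641ms=2b
5) 3076.923ms=6b +1025.641ms=2b
Σ=8b of 8 (117bpm 4/4) — PASS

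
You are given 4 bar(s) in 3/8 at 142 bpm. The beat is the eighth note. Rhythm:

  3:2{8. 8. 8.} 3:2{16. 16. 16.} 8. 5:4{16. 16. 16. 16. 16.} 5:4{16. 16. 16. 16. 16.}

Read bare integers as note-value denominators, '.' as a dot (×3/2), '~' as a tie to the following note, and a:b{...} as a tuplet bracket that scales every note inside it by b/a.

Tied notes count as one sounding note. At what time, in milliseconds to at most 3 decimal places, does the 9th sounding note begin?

1. 0.0ms @ 0 + 422.535ms (1)
2. 422.535ms @ 1 + 422.535ms (1)
3. 845.07ms @ 2 + 422.535ms (1)
4. 1267.606ms @ 3 + 211.268ms (1/2)
5. 1478.873ms @ 7/2 + 211.268ms (1/2)
6. 1690.141ms @ 4 + 211.268ms (1/2)
7. 1901.408ms @ 9/2 + 633.803ms (3/2)
8. 2535.211ms @ 6 + 253.521ms (3/5)
9. 2788.732ms @ 33/5 + 253.521ms (3/5)
10. 3042.254ms @ 36/5 + 253.521ms (3/5)
11. 3295.775ms @ 39/5 + 253.521ms (3/5)
12. 3549.296ms @ 42/5 + 253.521ms (3/5)
13. 3802.817ms @ 9 + 253.521ms (3/5)
14. 4056.338ms @ 48/5 + 253.521ms (3/5)
15. 4309.859ms @ 51/5 + 253.521ms (3/5)
16. 4563.38ms @ 54/5 + 253.521ms (3/5)
17. 4816.901ms @ 57/5 + 253.521ms (3/5)

note 9 onset = 33/5b = 2788.732ms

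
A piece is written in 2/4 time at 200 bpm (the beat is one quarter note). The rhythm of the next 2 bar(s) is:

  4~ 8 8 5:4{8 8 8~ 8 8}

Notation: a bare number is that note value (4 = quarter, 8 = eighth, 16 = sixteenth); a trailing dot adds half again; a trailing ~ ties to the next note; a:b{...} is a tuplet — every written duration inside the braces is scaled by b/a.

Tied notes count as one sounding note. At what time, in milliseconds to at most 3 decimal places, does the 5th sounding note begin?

note 5 onset = 14/5b = 840.0ms

1. 0.0ms @ 0 + 450.0ms (3/2)
2. 450.0ms @ 3/2 + 150.0ms (1/2)
3. 600.0ms @ 2 + 120.0ms (2/5)
4. 720.0ms @ 12/5 + 120.0ms (2/5)
5. 840.0ms @ 14/5 + 240.0ms (4/5)
6. 1080.0ms @ 18/5 + 120.0ms (2/5)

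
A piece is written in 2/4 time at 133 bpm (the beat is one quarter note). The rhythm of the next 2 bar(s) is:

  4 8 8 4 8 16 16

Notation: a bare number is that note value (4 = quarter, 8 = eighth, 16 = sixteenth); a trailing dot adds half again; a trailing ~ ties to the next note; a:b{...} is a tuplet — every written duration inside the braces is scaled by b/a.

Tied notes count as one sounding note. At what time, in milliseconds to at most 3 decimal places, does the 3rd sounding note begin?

note 3 onset = 3/2b = 676.692ms

1. 0.0ms @ 0 + 451.128ms (1)
2. 451.128ms @ 1 + 225.564ms (1/2)
3. 676.692ms @ 3/2 + 225.564ms (1/2)
4. 902.256ms @ 2 + 451.128ms (1)
5. 1353.383ms @ 3 + 225.564ms (1/2)
6. 1578.947ms @ 7/2 + 112.782ms (1/4)
7. 1691.729ms @ 15/4 + 112.782ms (1/4)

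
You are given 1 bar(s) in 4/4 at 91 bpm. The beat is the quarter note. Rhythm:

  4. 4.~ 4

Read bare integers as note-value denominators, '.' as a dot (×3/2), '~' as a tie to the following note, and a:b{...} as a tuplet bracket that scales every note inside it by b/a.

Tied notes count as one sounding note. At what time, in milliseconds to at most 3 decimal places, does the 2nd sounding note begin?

1. 0.0ms @ 0 + 989.011ms (3/2)
2. 989.011ms @ 3/2 + 1648.352ms (5/2)

note 2 onset = 3/2b = 989.011ms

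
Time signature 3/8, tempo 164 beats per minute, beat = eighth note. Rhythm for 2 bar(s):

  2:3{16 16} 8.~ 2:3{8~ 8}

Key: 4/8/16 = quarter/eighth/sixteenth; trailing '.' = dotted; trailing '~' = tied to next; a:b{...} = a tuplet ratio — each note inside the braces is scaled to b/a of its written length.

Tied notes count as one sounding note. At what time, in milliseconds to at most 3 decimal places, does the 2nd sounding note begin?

note 2 onset = 3/4b = 274.39ms

1. 0.0ms @ 0 + 274.39ms (3/4)
2. 274.39ms @ 3/4 + 274.39ms (3/4)
3. 548.78ms @ 3/2 + 1646.341ms (9/2)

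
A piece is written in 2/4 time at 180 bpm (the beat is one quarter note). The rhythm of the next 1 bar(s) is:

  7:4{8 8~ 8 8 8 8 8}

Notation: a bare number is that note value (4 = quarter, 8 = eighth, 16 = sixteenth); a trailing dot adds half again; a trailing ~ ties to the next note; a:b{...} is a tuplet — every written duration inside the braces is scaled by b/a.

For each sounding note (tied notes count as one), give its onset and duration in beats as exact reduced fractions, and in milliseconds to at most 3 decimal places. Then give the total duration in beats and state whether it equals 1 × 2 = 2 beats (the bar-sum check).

1) 0.0ms=0b +95.238ms=2/7b
2) 95.238ms=2/7b +190.476ms=4/7b
3) 285.714ms=6/7b +95.238ms=2/7b
4) 380.952ms=8/7b +95.238ms=2/7b
5) 476.19ms=10/7b +95.238ms=2/7b
6) 571.429ms=12/7b +95.238ms=2/7b
Σ=2b of 2 (180bpm 2/4) — PASS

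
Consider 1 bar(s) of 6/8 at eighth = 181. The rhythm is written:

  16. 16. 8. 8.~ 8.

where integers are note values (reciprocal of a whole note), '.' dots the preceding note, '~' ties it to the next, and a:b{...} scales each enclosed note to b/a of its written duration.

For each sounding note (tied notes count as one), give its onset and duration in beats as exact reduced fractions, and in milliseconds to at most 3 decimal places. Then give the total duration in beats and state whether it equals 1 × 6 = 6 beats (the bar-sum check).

1) 0.0ms=0b +248.619ms=3/4b
2) 248.619ms=3/4b +248.619ms=3/4b
3) 497.238ms=3/2b +497.238ms=3/2b
4) 994.475ms=3b +994.475ms=3b
Σ=6b of 6 (181bpm 6/8) — PASS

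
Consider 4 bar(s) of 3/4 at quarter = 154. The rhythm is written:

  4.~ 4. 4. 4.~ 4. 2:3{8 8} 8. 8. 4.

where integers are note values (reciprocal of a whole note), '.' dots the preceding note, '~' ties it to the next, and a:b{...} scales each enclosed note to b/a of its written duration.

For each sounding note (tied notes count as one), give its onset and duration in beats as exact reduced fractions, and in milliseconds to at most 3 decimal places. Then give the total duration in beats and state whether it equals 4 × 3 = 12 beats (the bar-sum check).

1) 0.0ms=0b +1168.831ms=3b
2) 1168.831ms=3b +584.416ms=3/2b
3) 1753.247ms=9/2b +1168.831ms=3b
4) 2922.078ms=15/2b +292.208ms=3/4b
5) 3214.286ms=33/4b +292.208ms=3/4b
6) 3506.494ms=9b +292.208ms=3/4b
7) 3798.701ms=39/4b +292.208ms=3/4b
8) 4090.909ms=21/2b +584.416ms=3/2b
Σ=12b of 12 (154bpm 3/4) — PASS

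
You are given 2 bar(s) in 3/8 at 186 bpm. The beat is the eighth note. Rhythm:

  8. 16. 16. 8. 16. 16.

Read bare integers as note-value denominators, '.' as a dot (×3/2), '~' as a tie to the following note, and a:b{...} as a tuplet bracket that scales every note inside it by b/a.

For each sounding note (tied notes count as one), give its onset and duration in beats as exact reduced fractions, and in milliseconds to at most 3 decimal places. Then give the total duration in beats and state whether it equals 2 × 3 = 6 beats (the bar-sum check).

1) 0.0ms=0b +483.871ms=3/2b
2) 483.871ms=3/2b +241.935ms=3/4b
3) 725.806ms=9/4b +241.935ms=3/4b
4) 967.742ms=3b +483.871ms=3/2b
5) 1451.613ms=9/2b +241.935ms=3/4b
6) 1693.548ms=21/4b +241.935ms=3/4b
Σ=6b of 6 (186bpm 3/8) — PASS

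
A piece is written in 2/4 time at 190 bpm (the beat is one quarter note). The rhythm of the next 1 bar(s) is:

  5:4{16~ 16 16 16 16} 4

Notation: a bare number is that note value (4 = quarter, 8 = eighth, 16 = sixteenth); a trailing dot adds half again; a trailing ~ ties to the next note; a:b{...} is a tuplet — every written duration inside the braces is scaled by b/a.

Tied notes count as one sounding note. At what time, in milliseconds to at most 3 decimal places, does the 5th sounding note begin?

note 5 onset = 1b = 315.789ms

1. 0.0ms @ 0 + 126.316ms (2/5)
2. 126.316ms @ 2/5 + 63.158ms (1/5)
3. 189.474ms @ 3/5 + 63.158ms (1/5)
4. 252.632ms @ 4/5 + 63.158ms (1/5)
5. 315.789ms @ 1 + 315.789ms (1)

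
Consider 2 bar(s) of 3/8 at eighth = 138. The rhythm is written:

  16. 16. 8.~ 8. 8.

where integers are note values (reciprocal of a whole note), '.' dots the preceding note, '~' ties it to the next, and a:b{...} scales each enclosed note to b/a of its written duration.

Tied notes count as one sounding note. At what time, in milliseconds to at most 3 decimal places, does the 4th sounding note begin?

note 4 onset = 9/2b = 1956.522ms

1. 0.0ms @ 0 + 326.087ms (3/4)
2. 326.087ms @ 3/4 + 326.087ms (3/4)
3. 652.174ms @ 3/2 + 1304.348ms (3)
4. 1956.522ms @ 9/2 + 652.174ms (3/2)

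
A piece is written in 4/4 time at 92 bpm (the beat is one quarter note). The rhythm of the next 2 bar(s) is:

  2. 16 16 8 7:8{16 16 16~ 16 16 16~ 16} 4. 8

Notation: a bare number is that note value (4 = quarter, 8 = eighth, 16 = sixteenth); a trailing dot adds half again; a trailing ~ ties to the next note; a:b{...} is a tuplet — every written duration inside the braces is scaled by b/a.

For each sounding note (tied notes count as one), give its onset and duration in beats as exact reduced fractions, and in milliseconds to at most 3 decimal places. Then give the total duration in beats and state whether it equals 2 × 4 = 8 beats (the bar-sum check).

1) 0.0ms=0b +1956.522ms=3b
2) 1956.522ms=3b +163.043ms=1/4b
3) 2119.565ms=13/4b +163.043ms=1/4b
4) 2282.609ms=7/2b +326.087ms=1/2b
5) 2608.696ms=4b +186.335ms=2/7b
6) 2795.031ms=30/7b +186.335ms=2/7b
7) 2981.366ms=32/7b +372.671ms=4/7b
8) 3354.037ms=36/7b +186.335ms=2/7b
9) 3540.373ms=38/7b +372.671ms=4/7b
10) 3913.043ms=6b +978.261ms=3/2b
11) 4891.304ms=15/2b +326.087ms=1/2b
Σ=8b of 8 (92bpm 4/4) — PASS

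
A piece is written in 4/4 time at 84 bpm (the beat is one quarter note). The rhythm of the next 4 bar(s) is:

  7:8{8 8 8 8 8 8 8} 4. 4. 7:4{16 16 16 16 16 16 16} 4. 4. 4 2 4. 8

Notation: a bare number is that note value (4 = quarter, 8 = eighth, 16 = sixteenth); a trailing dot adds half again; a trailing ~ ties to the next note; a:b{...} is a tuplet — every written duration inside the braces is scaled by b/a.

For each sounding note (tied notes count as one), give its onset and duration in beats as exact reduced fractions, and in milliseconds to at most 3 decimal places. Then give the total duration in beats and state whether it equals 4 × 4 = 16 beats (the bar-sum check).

1) 0.0ms=0b +408.163ms=4/7b
2) 408.163ms=4/7b +408.163ms=4/7b
3) 816.327ms=8/7b +408.163ms=4/7b
4) 1224.49ms=12/7b +408.163ms=4/7b
5) 1632.653ms=16/7b +408.163ms=4/7b
6) 2040.816ms=20/7b +408.163ms=4/7b
7) 2448.98ms=24/7b +408.163ms=4/7b
8) 2857.143ms=4b +1071.429ms=3/2b
9) 3928.571ms=11/2b +1071.429ms=3/2b
10) 5000.0ms=7b +102.041ms=1/7b
11) 5102.041ms=50/7b +102.041ms=1/7b
12) 5204.082ms=51/7b +102.041ms=1/7b
13) 5306.122ms=52/7b +102.041ms=1/7b
14) 5408.163ms=53/7b +102.041ms=1/7b
15) 5510.204ms=54/7b +102.041ms=1/7b
16) 5612.245ms=55/7b +102.041ms=1/7b
17) 5714.286ms=8b +1071.429ms=3/2b
18) 6785.714ms=19/2b +1071.429ms=3/2b
19) 7857.143ms=11b +714.286ms=1b
20) 8571.429ms=12b +1428.571ms=2b
21) 10000.0ms=14b +1071.429ms=3/2b
22) 11071.429ms=31/2b +357.143ms=1/2b
Σ=16b of 16 (84bpm 4/4) — PASS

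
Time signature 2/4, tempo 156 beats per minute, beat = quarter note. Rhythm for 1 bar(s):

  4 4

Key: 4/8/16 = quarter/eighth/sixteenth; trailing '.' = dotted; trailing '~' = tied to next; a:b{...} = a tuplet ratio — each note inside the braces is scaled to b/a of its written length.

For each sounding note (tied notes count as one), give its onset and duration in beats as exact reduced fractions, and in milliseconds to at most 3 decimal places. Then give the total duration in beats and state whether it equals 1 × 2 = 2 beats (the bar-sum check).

1) 0.0ms=0b +384.615ms=1b
2) 384.615ms=1b +384.615ms=1b
Σ=2b of 2 (156bpm 2/4) — PASS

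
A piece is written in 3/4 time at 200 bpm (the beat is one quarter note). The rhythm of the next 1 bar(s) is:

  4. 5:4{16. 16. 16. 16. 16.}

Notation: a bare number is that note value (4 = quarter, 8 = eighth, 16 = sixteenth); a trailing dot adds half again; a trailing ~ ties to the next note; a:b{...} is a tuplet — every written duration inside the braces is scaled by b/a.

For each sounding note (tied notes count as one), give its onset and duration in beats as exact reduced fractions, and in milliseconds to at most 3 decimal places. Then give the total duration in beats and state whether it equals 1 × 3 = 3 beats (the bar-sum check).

1) 0.0ms=0b +450.0ms=3/2b
2) 450.0ms=3/2b +90.0ms=3/10b
3) 540.0ms=9/5b +90.0ms=3/10b
4) 630.0ms=21/10b +90.0ms=3/10b
5) 720.0ms=12/5b +90.0ms=3/10b
6) 810.0ms=27/10b +90.0ms=3/10b
Σ=3b of 3 (200bpm 3/4) — PASS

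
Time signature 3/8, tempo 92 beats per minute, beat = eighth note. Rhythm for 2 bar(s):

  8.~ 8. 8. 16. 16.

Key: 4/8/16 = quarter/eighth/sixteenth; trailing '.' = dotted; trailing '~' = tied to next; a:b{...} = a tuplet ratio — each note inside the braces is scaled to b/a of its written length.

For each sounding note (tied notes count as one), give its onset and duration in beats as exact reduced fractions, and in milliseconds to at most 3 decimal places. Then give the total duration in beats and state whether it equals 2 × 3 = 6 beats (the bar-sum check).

1) 0.0ms=0b +1956.522ms=3b
2) 1956.522ms=3b +978.261ms=3/2b
3) 2934.783ms=9/2b +489.13ms=3/4b
4) 3423.913ms=21/4b +489.13ms=3/4b
Σ=6b of 6 (92bpm 3/8) — PASS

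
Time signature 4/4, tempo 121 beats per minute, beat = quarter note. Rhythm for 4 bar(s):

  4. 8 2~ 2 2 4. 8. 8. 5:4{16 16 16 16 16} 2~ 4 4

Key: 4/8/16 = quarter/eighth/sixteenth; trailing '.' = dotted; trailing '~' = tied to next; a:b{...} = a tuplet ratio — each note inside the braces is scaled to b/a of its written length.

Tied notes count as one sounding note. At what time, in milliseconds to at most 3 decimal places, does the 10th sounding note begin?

1. 0.0ms @ 0 + 743.802ms (3/2)
2. 743.802ms @ 3/2 + 247.934ms (1/2)
3. 991.736ms @ 2 + 1983.471ms (4)
4. 2975.207ms @ 6 + 991.736ms (2)
5. 3966.942ms @ 8 + 743.802ms (3/2)
6. 4710.744ms @ 19/2 + 371.901ms (3/4)
7. 5082.645ms @ 41/4 + 371.901ms (3/4)
8. 5454.545ms @ 11 + 99.174ms (1/5)
9. 5553.719ms @ 56/5 + 99.174ms (1/5)
10. 5652.893ms @ 57/5 + 99.174ms (1/5)
11. 5752.066ms @ 58/5 + 99.174ms (1/5)
12. 5851.24ms @ 59/5 + 99.174ms (1/5)
13. 5950.413ms @ 12 + 1487.603ms (3)
14. 7438.017ms @ 15 + 495.868ms (1)

note 10 onset = 57/5b = 5652.893ms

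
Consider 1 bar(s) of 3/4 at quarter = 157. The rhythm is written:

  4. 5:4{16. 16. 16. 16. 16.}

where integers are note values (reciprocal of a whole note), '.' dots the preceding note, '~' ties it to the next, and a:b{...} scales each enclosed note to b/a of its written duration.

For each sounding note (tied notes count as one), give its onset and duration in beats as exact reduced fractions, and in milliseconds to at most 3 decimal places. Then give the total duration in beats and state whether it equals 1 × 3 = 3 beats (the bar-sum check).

1) 0.0ms=0b +573.248ms=3/2b
2) 573.248ms=3/2b +114.65ms=3/10b
3) 687.898ms=9/5b +114.65ms=3/10b
4) 802.548ms=21/10b +114.65ms=3/10b
5) 917.197ms=12/5b +114.65ms=3/10b
6) 1031.847ms=27/10b +114.65ms=3/10b
Σ=3b of 3 (157bpm 3/4) — PASS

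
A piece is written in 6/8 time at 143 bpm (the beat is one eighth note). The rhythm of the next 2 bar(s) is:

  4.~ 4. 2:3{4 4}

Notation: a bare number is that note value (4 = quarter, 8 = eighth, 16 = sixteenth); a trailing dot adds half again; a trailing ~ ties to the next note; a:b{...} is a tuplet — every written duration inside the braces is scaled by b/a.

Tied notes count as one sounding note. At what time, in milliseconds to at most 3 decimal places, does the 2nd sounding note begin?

note 2 onset = 6b = 2517.483ms

1. 0.0ms @ 0 + 2517.483ms (6)
2. 2517.483ms @ 6 + 1258.741ms (3)
3. 3776.224ms @ 9 + 1258.741ms (3)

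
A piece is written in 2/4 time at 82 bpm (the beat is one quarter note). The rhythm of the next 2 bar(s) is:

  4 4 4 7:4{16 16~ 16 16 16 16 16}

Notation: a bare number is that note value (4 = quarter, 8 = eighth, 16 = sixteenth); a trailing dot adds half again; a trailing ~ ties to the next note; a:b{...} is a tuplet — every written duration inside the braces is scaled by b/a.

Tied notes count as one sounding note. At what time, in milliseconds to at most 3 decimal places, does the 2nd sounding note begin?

1. 0.0ms @ 0 + 731.707ms (1)
2. 731.707ms @ 1 + 731.707ms (1)
3. 1463.415ms @ 2 + 731.707ms (1)
4. 2195.122ms @ 3 + 104.53ms (1/7)
5. 2299.652ms @ 22/7 + 209.059ms (2/7)
6. 2508.711ms @ 24/7 + 104.53ms (1/7)
7. 2613.24ms @ 25/7 + 104.53ms (1/7)
8. 2717.77ms @ 26/7 + 104.53ms (1/7)
9. 2822.3ms @ 27/7 + 104.53ms (1/7)

note 2 onset = 1b = 731.707ms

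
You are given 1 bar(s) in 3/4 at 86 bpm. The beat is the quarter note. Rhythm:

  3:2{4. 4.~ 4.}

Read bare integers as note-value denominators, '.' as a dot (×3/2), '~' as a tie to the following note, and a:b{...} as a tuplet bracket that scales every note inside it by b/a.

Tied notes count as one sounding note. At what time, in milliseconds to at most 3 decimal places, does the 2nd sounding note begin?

1. 0.0ms @ 0 + 697.674ms (1)
2. 697.674ms @ 1 + 1395.349ms (2)

note 2 onset = 1b = 697.674ms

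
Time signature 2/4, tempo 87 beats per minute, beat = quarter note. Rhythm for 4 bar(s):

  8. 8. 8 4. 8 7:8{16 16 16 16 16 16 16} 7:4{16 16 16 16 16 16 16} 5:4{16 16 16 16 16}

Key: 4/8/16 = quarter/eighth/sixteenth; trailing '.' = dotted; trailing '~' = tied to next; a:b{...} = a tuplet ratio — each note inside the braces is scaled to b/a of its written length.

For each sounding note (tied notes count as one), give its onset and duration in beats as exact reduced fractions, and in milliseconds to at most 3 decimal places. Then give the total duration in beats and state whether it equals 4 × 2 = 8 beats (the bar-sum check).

1) 0.0ms=0b +517.241ms=3/4b
2) 517.241ms=3/4b +517.241ms=3/4b
3) 1034.483ms=3/2b +344.828ms=1/2b
4) 1379.31ms=2b +1034.483ms=3/2b
5) 2413.793ms=7/2b +344.828ms=1/2b
6) 2758.621ms=4b +197.044ms=2/7b
7) 2955.665ms=30/7b +197.044ms=2/7b
8) 3152.709ms=32/7b +197.044ms=2/7b
9) 3349.754ms=34/7b +197.044ms=2/7b
10) 3546.798ms=36/7b +197.044ms=2/7b
11) 3743.842ms=38/7b +197.044ms=2/7b
12) 3940.887ms=40/7b +197.044ms=2/7b
13) 4137.931ms=6b +98.522ms=1/7b
14) 4236.453ms=43/7b +98.522ms=1/7b
15) 4334.975ms=44/7b +98.522ms=1/7b
16) 4433.498ms=45/7b +98.522ms=1/7b
17) 4532.02ms=46/7b +98.522ms=1/7b
18) 4630.542ms=47/7b +98.522ms=1/7b
19) 4729.064ms=48/7b +98.522ms=1/7b
20) 4827.586ms=7b +137.931ms=1/5b
21) 4965.517ms=36/5b +137.931ms=1/5b
22) 5103.448ms=37/5b +137.931ms=1/5b
23) 5241.379ms=38/5b +137.931ms=1/5b
24) 5379.31ms=39/5b +137.931ms=1/5b
Σ=8b of 8 (87bpm 2/4) — PASS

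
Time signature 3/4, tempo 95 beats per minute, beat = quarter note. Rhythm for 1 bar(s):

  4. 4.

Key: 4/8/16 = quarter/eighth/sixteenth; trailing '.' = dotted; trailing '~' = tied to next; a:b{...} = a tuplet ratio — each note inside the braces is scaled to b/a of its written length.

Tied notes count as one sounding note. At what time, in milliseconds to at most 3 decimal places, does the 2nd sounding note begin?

note 2 onset = 3/2b = 947.368ms

1. 0.0ms @ 0 + 947.368ms (3/2)
2. 947.368ms @ 3/2 + 947.368ms (3/2)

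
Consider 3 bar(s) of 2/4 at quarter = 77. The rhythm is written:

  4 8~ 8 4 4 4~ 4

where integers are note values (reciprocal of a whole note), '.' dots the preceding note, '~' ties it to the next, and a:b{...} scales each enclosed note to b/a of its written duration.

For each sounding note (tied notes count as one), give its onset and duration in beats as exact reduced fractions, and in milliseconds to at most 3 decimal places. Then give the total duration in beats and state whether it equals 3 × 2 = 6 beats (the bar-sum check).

1) 0.0ms=0b +779.221ms=1b
2) 779.221ms=1b +779.221ms=1b
3) 1558.442ms=2b +779.221ms=1b
4) 2337.662ms=3b +779.221ms=1b
5) 3116.883ms=4b +1558.442ms=2b
Σ=6b of 6 (77bpm 2/4) — PASS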